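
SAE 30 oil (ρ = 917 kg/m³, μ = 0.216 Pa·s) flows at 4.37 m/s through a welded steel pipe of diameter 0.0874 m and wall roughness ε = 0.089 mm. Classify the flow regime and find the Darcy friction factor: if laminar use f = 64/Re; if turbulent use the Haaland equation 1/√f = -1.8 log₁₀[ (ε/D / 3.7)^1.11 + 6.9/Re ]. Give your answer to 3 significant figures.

f ≈ 0.0395

Re = ρVD/μ = 917·4.37·0.0874/0.216 = 1621.
Re < 2300 → laminar, so f = 64/Re = 0.03947 (roughness is irrelevant in laminar flow).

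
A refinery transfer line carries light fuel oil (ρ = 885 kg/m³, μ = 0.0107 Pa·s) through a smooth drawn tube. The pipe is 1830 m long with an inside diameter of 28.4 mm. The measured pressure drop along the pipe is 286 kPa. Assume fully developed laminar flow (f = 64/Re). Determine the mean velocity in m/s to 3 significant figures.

V ≈ 0.368 m/s

For laminar flow, f = 64/Re with Re = ρVD/μ, so Darcy-Weisbach reduces to ΔP = 32μLV/D². Solving for V: V = ΔP·D²/(32μL) = 2.86e+05·(0.0284)²/(32·0.0107·1830) = 0.3681 m/s.
Check: Re = ρVD/μ = 885·0.3681·0.0284/0.0107 = 864.8 < 2300, so the laminar assumption holds.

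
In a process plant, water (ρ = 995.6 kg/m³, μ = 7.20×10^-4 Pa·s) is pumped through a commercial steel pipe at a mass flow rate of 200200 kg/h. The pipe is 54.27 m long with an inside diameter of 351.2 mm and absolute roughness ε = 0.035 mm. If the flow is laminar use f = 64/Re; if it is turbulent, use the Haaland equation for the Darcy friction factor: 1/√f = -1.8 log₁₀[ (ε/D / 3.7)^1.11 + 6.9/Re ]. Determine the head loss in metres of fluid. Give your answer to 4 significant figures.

ṁ = 200200 kg/h = 200200/3600 = 55.61 kg/s.
A = πD²/4 = π(0.3512)²/4 = 0.09687 m²; mean velocity V = ṁ/(ρA) = 55.61/(995.6 · 0.09687) = 0.5766 m/s.
Reynolds number Re = ρVD/μ = 995.6 · 0.5766 · 0.3512 / 0.00072 = 2.8e+05.
Re > 4000 → turbulent. Relative roughness ε/D = 3.5e-05/0.3512 = 9.97e-05. Haaland: 1/√f = -1.8 log₁₀[(9.97e-05/3.7)^1.11 + 6.9/2.8e+05] = -1.8 log₁₀[8.47e-06 + 2.46e-05] = 8.064, so f = 0.01538.
Darcy-Weisbach: ΔP = f(L/D)(ρV²/2) = 0.01538·(54.27/0.3512)·(995.6·0.5766²/2) = 0.01538·154.5·165.5 = 393.3 Pa.
Head loss h_f = ΔP/(ρg) = 393.3/(995.6·9.81) = 0.04027 m.

h_f ≈ 0.04027 m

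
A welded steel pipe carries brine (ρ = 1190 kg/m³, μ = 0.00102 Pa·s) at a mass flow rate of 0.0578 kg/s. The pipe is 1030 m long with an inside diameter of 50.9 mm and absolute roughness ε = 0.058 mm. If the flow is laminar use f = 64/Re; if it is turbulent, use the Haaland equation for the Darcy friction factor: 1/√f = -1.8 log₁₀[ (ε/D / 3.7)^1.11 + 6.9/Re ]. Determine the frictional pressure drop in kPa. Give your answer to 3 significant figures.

ΔP ≈ 0.310 kPa

A = πD²/4 = π(0.0509)²/4 = 0.002035 m²; mean velocity V = ṁ/(ρA) = 0.0578/(1190 · 0.002035) = 0.02387 m/s.
Reynolds number Re = ρVD/μ = 1190 · 0.02387 · 0.0509 / 0.00102 = 1417.
Re < 2300 → laminar flow, so f = 64/Re = 64/1417 = 0.04515 (the turbulent correlation is not needed).
Darcy-Weisbach: ΔP = f(L/D)(ρV²/2) = 0.04515·(1030/0.0509)·(1190·0.02387²/2) = 0.04515·2.024e+04·0.339 = 309.7 Pa.
ΔP = 309.7 Pa = 0.310 kPa.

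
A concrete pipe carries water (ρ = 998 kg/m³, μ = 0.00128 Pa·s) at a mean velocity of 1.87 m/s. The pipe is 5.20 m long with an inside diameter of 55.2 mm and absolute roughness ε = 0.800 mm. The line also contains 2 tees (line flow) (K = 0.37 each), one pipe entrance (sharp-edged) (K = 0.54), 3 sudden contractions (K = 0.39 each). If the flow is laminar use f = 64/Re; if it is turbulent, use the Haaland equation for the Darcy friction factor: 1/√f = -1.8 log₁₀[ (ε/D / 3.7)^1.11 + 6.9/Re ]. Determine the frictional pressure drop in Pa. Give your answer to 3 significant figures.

Reynolds number Re = ρVD/μ = 998 · 1.87 · 0.0552 / 0.00128 = 8.048e+04.
Re > 4000 → turbulent. Relative roughness ε/D = 0.0008/0.0552 = 0.0145. Haaland: 1/√f = -1.8 log₁₀[(0.0145/3.7)^1.11 + 6.9/8.048e+04] = -1.8 log₁₀[0.00213 + 8.57e-05] = 4.778, so f = 0.0438.
Total minor-loss coefficient ΣK = 2·0.37 + 1·0.54 + 3·0.39 = 2.45.
ΔP = [f·L/D + ΣK]·(ρV²/2) = [0.0438·5.2/0.0552 + 2.45]·(998·1.87²/2) = [4.126 + 2.45]·1745 = 1.147e+04 Pa.

ΔP ≈ 11500 Pa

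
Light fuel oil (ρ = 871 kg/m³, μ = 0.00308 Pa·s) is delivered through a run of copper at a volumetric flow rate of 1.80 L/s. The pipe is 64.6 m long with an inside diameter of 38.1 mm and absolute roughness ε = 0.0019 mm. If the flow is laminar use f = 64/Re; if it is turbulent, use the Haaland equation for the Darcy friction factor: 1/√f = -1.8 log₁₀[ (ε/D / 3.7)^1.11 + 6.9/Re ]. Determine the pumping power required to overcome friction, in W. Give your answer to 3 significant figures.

P ≈ 89.1 W

Q = 1.80 L/s = 1.80/1000 = 0.0018 m³/s.
Cross-sectional area A = πD²/4 = π(0.0381)²/4 = 0.00114 m²; mean velocity V = Q/A = 0.0018/0.00114 = 1.579 m/s.
Reynolds number Re = ρVD/μ = 871 · 1.579 · 0.0381 / 0.00308 = 1.701e+04.
Re > 4000 → turbulent. Relative roughness ε/D = 1.9e-06/0.0381 = 4.99e-05. Haaland: 1/√f = -1.8 log₁₀[(4.99e-05/3.7)^1.11 + 6.9/1.701e+04] = -1.8 log₁₀[3.93e-06 + 0.000406] = 6.098, so f = 0.02689.
Darcy-Weisbach: ΔP = f(L/D)(ρV²/2) = 0.02689·(64.6/0.0381)·(871·1.579²/2) = 0.02689·1696·1086 = 4.95e+04 Pa.
Pumping power P = QΔP = 0.0018·4.95e+04 = 89.10 W = 89.1 W.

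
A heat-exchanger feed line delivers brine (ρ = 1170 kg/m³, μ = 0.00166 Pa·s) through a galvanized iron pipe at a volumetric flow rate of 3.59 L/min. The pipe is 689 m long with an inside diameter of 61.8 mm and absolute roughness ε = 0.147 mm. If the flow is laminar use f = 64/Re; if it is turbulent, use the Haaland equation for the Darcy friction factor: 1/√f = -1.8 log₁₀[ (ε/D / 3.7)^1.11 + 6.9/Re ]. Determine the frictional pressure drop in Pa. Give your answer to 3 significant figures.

Q = 3.59 L/min = 3.59/60000 = 5.983e-05 m³/s.
Cross-sectional area A = πD²/4 = π(0.0618)²/4 = 0.003 m²; mean velocity V = Q/A = 5.983e-05/0.003 = 0.01995 m/s.
Reynolds number Re = ρVD/μ = 1170 · 0.01995 · 0.0618 / 0.00166 = 868.8.
Re < 2300 → laminar flow, so f = 64/Re = 64/868.8 = 0.07366 (the turbulent correlation is not needed).
Darcy-Weisbach: ΔP = f(L/D)(ρV²/2) = 0.07366·(689/0.0618)·(1170·0.01995²/2) = 0.07366·1.115e+04·0.2328 = 191.2 Pa.

ΔP ≈ 191 Pa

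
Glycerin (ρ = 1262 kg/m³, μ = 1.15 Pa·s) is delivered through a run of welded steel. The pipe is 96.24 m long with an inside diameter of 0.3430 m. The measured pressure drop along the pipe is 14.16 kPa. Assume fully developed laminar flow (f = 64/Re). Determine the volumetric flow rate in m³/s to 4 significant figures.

Q ≈ 0.04346 m³/s

For laminar flow, f = 64/Re with Re = ρVD/μ, so Darcy-Weisbach reduces to ΔP = 32μLV/D². Solving for V: V = ΔP·D²/(32μL) = 1.416e+04·(0.343)²/(32·1.15·96.24) = 0.4704 m/s.
Check: Re = ρVD/μ = 1262·0.4704·0.343/1.15 = 177.1 < 2300, so the laminar assumption holds.
Q = V·A = 0.4704·(π/4·0.343²) = 0.04346 m³/s = 0.04346 m³/s.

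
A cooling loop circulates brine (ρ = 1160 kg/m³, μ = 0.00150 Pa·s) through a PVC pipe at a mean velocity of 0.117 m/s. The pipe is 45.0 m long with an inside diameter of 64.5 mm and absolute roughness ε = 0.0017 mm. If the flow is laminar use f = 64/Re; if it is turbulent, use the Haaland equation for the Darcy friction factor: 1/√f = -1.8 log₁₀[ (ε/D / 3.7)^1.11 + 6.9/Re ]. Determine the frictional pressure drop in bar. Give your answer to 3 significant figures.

Reynolds number Re = ρVD/μ = 1160 · 0.117 · 0.0645 / 0.0015 = 5836.
Re > 4000 → turbulent. Relative roughness ε/D = 1.7e-06/0.0645 = 2.64e-05. Haaland: 1/√f = -1.8 log₁₀[(2.64e-05/3.7)^1.11 + 6.9/5836] = -1.8 log₁₀[1.93e-06 + 0.00118] = 5.268, so f = 0.03604.
Darcy-Weisbach: ΔP = f(L/D)(ρV²/2) = 0.03604·(45/0.0645)·(1160·0.117²/2) = 0.03604·697.7·7.94 = 199.6 Pa.
ΔP = 199.6 Pa = 0.00200 bar.

ΔP ≈ 0.00200 bar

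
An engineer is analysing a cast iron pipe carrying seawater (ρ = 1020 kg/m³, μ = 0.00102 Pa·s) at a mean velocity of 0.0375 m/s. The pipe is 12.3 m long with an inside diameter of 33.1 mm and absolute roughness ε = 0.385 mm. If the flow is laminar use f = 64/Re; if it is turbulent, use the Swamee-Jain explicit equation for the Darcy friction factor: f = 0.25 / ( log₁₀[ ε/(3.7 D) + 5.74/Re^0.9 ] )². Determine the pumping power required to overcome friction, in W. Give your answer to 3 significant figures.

Reynolds number Re = ρVD/μ = 1020 · 0.0375 · 0.0331 / 0.00102 = 1241.
Re < 2300 → laminar flow, so f = 64/Re = 64/1241 = 0.05156 (the turbulent correlation is not needed).
Darcy-Weisbach: ΔP = f(L/D)(ρV²/2) = 0.05156·(12.3/0.0331)·(1020·0.0375²/2) = 0.05156·371.6·0.7172 = 13.74 Pa.
Q = V·A = 0.0375·0.0008605 = 3.227e-05 m³/s.
Pumping power P = QΔP = 3.227e-05·13.74 = 4.434×10^-4 W = 4.43×10^-4 W.

P ≈ 4.43×10^-4 W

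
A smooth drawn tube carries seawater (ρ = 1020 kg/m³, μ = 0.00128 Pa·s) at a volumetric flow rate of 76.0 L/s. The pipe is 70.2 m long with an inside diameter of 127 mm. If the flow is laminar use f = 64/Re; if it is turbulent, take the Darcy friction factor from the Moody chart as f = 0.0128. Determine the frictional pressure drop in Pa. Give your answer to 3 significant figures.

ΔP ≈ 130000 Pa

Q = 76.0 L/s = 76.0/1000 = 0.076 m³/s.
Cross-sectional area A = πD²/4 = π(0.127)²/4 = 0.01267 m²; mean velocity V = Q/A = 0.076/0.01267 = 6 m/s.
Reynolds number Re = ρVD/μ = 1020 · 6 · 0.127 / 0.00128 = 6.072e+05.
Re > 4000 → turbulent; use the Moody-chart value f = 0.0128.
Darcy-Weisbach: ΔP = f(L/D)(ρV²/2) = 0.0128·(70.2/0.127)·(1020·6²/2) = 0.0128·552.8·1.836e+04 = 1.299e+05 Pa.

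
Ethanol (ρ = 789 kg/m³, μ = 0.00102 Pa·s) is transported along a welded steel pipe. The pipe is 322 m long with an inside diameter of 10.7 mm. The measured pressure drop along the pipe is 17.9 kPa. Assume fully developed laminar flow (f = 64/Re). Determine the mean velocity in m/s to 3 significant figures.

For laminar flow, f = 64/Re with Re = ρVD/μ, so Darcy-Weisbach reduces to ΔP = 32μLV/D². Solving for V: V = ΔP·D²/(32μL) = 1.79e+04·(0.0107)²/(32·0.00102·322) = 0.195 m/s.
Check: Re = ρVD/μ = 789·0.195·0.0107/0.00102 = 1614 < 2300, so the laminar assumption holds.

V ≈ 0.195 m/s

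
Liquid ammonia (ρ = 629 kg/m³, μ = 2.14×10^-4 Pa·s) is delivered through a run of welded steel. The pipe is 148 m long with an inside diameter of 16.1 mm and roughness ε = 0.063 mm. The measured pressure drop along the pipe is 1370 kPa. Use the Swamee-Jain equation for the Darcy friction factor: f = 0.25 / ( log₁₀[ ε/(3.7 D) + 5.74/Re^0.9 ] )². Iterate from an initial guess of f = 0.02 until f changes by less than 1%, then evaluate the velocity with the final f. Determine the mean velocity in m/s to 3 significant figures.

Rearranging Darcy-Weisbach: V = √(2·ΔP·D/(f·L·ρ)). With ε/D = 6.3e-05/0.0161 = 0.00391, iterate starting from f = 0.02:
  f = 0.02 → V = √(2·1.37e+06·0.0161/(0.02·148·629)) = 4.868 m/s; Re = ρVD/μ = 2.303e+05; f → 0.02889
  f = 0.02889 → V = 4.05 m/s; Re = 1.917e+05; f → 0.029
Converged (Δf/f < 1%). With the final f = 0.029: V = √(2·1.37e+06·0.0161/(0.029·148·629)) = 4.042 m/s.

V ≈ 4.04 m/s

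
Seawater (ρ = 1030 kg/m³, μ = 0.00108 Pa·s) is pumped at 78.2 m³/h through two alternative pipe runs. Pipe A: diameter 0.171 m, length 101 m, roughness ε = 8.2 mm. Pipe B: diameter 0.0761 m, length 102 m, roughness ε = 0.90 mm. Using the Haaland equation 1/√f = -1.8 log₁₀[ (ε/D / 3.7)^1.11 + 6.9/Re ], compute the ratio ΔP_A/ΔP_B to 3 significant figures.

Pipe A: V = Q/A = 0.02172/0.02297 = 0.9458 m/s; Re = 1.543e+05; ε/D = 0.048; Haaland → f = 0.07048; ΔP_A = f(L/D)(ρV²/2) = 1.918e+04 Pa.
Pipe B: V = Q/A = 0.02172/0.004548 = 4.776 m/s; Re = 3.466e+05; ε/D = 0.0118; Haaland → f = 0.04038; ΔP_B = f(L/D)(ρV²/2) = 6.357e+05 Pa.
ΔP_A/ΔP_B = 1.918e+04/6.357e+05 = 0.0302.

ΔP_A/ΔP_B ≈ 0.0302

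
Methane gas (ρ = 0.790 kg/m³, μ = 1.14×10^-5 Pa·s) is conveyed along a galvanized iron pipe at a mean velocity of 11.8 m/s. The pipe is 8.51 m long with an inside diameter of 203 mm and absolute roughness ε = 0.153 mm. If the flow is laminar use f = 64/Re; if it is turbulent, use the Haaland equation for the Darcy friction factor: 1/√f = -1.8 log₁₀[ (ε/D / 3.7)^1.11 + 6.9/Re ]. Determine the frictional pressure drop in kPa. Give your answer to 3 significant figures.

ΔP ≈ 0.0464 kPa

Reynolds number Re = ρVD/μ = 0.79 · 11.8 · 0.203 / 1.14e-05 = 1.66e+05.
Re > 4000 → turbulent. Relative roughness ε/D = 0.000153/0.203 = 0.000754. Haaland: 1/√f = -1.8 log₁₀[(0.000754/3.7)^1.11 + 6.9/1.66e+05] = -1.8 log₁₀[8e-05 + 4.16e-05] = 7.047, so f = 0.02013.
Darcy-Weisbach: ΔP = f(L/D)(ρV²/2) = 0.02013·(8.51/0.203)·(0.79·11.8²/2) = 0.02013·41.92·55 = 46.42 Pa.
ΔP = 46.42 Pa = 0.0464 kPa.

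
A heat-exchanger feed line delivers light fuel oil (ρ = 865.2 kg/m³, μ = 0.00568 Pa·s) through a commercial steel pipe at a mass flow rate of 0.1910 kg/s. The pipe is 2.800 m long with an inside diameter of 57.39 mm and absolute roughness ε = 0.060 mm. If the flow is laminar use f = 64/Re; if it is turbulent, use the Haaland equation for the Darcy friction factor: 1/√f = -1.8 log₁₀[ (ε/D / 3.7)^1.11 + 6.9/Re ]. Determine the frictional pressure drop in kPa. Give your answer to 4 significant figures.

A = πD²/4 = π(0.05739)²/4 = 0.002587 m²; mean velocity V = ṁ/(ρA) = 0.191/(865.2 · 0.002587) = 0.08534 m/s.
Reynolds number Re = ρVD/μ = 865.2 · 0.08534 · 0.05739 / 0.00568 = 746.
Re < 2300 → laminar flow, so f = 64/Re = 64/746 = 0.08579 (the turbulent correlation is not needed).
Darcy-Weisbach: ΔP = f(L/D)(ρV²/2) = 0.08579·(2.8/0.05739)·(865.2·0.08534²/2) = 0.08579·48.79·3.151 = 13.19 Pa.
ΔP = 13.19 Pa = 0.01319 kPa.

ΔP ≈ 0.01319 kPa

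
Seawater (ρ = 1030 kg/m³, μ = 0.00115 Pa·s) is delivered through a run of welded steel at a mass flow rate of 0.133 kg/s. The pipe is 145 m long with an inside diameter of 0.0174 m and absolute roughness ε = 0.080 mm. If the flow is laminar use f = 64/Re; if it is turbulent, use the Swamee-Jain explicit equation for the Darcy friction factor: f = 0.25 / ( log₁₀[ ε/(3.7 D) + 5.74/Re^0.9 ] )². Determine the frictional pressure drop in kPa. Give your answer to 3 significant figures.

ΔP ≈ 49.2 kPa

A = πD²/4 = π(0.0174)²/4 = 0.0002378 m²; mean velocity V = ṁ/(ρA) = 0.133/(1030 · 0.0002378) = 0.543 m/s.
Reynolds number Re = ρVD/μ = 1030 · 0.543 · 0.0174 / 0.00115 = 8463.
Re > 4000 → turbulent. Relative roughness ε/D = 8e-05/0.0174 = 0.0046. Swamee-Jain: f = 0.25/(log₁₀[0.0046/3.7 + 5.74/8463^0.9])² = 0.25/(log₁₀[0.00124 + 0.00168])² = 0.25/(-2.535)² = 0.03891.
Darcy-Weisbach: ΔP = f(L/D)(ρV²/2) = 0.03891·(145/0.0174)·(1030·0.543²/2) = 0.03891·8333·151.9 = 4.924e+04 Pa.
ΔP = 4.924e+04 Pa = 49.2 kPa.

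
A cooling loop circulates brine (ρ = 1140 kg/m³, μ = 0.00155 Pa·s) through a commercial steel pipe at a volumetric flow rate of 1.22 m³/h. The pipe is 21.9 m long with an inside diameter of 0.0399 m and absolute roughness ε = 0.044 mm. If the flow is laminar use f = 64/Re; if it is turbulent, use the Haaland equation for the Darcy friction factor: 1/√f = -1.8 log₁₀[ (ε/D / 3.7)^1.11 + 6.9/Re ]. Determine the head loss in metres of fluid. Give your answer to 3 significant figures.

h_f ≈ 0.0703 m

Q = 1.22 m³/h = 1.22/3600 = 0.0003389 m³/s.
Cross-sectional area A = πD²/4 = π(0.0399)²/4 = 0.00125 m²; mean velocity V = Q/A = 0.0003389/0.00125 = 0.271 m/s.
Reynolds number Re = ρVD/μ = 1140 · 0.271 · 0.0399 / 0.00155 = 7954.
Re > 4000 → turbulent. Relative roughness ε/D = 4.4e-05/0.0399 = 0.0011. Haaland: 1/√f = -1.8 log₁₀[(0.0011/3.7)^1.11 + 6.9/7954] = -1.8 log₁₀[0.000122 + 0.000868] = 5.408, so f = 0.03419.
Darcy-Weisbach: ΔP = f(L/D)(ρV²/2) = 0.03419·(21.9/0.0399)·(1140·0.271²/2) = 0.03419·548.9·41.87 = 785.7 Pa.
Head loss h_f = ΔP/(ρg) = 785.7/(1140·9.81) = 0.0703 m.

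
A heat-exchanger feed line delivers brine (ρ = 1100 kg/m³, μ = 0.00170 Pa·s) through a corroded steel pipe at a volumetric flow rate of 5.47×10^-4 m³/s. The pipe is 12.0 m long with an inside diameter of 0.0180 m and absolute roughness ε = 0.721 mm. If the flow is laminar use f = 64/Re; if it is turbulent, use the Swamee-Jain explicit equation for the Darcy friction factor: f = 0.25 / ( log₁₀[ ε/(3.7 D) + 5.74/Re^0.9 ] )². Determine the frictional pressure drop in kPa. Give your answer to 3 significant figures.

ΔP ≈ 112 kPa

Cross-sectional area A = πD²/4 = π(0.018)²/4 = 0.0002545 m²; mean velocity V = Q/A = 0.000547/0.0002545 = 2.15 m/s.
Reynolds number Re = ρVD/μ = 1100 · 2.15 · 0.018 / 0.0017 = 2.504e+04.
Re > 4000 → turbulent. Relative roughness ε/D = 0.000721/0.018 = 0.0401. Swamee-Jain: f = 0.25/(log₁₀[0.0401/3.7 + 5.74/2.504e+04^0.9])² = 0.25/(log₁₀[0.0108 + 0.000631])² = 0.25/(-1.941)² = 0.06636.
Darcy-Weisbach: ΔP = f(L/D)(ρV²/2) = 0.06636·(12/0.018)·(1100·2.15²/2) = 0.06636·666.7·2541 = 1.124e+05 Pa.
ΔP = 1.124e+05 Pa = 112 kPa.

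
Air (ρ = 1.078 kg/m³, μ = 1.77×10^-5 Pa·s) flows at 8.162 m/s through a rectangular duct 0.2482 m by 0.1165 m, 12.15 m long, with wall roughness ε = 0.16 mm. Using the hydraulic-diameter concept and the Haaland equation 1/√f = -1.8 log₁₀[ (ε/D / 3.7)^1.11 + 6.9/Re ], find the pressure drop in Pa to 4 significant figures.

Hydraulic diameter D_h = 4A/P = 4·(0.2482·0.1165)/(2·(0.2482+0.1165)) = 0.1157/0.7294 = 0.1586 m.
Re = ρVD_h/μ = 1.078·8.162·0.1586/1.77e-05 = 7.883e+04.
ε/D_h = 0.00016/0.1586 = 0.00101; Haaland gives 1/√f = -1.8 log₁₀[0.000111+8.75e-05] = 6.666, so f = 0.02251.
ΔP = f(L/D_h)(ρV²/2) = 0.02251·12.15/0.1586·35.91 = 61.92 Pa.

ΔP ≈ 61.92 Pa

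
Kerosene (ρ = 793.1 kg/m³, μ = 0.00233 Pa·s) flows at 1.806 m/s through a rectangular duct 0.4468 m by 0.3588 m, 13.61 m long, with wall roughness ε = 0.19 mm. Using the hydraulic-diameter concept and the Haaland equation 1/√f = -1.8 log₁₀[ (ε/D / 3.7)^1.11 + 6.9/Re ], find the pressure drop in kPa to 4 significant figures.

ΔP ≈ 0.8054 kPa

Hydraulic diameter D_h = 4A/P = 4·(0.4468·0.3588)/(2·(0.4468+0.3588)) = 0.6412/1.611 = 0.398 m.
Re = ρVD_h/μ = 793.1·1.806·0.398/0.00233 = 2.447e+05.
ε/D_h = 0.00019/0.398 = 0.000477; Haaland gives 1/√f = -1.8 log₁₀[4.82e-05+2.82e-05] = 7.411, so f = 0.01821.
ΔP = f(L/D_h)(ρV²/2) = 0.01821·13.61/0.398·1293 = 805.4 Pa.
ΔP = 0.8054 kPa.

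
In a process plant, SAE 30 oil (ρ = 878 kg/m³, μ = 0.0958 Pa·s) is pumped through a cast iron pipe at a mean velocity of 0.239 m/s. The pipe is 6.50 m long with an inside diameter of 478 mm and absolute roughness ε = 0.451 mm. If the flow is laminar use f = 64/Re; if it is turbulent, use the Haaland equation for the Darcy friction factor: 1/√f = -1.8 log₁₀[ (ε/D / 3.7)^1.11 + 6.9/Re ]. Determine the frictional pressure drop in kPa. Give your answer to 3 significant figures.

Reynolds number Re = ρVD/μ = 878 · 0.239 · 0.478 / 0.0958 = 1047.
Re < 2300 → laminar flow, so f = 64/Re = 64/1047 = 0.06113 (the turbulent correlation is not needed).
Darcy-Weisbach: ΔP = f(L/D)(ρV²/2) = 0.06113·(6.5/0.478)·(878·0.239²/2) = 0.06113·13.6·25.08 = 20.84 Pa.
ΔP = 20.84 Pa = 0.0208 kPa.

ΔP ≈ 0.0208 kPa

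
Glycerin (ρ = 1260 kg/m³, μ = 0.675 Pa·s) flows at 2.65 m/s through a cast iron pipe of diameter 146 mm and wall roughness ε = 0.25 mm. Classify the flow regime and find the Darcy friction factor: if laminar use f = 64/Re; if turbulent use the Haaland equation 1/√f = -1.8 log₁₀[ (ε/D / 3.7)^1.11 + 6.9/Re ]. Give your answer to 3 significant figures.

Re = ρVD/μ = 1260·2.65·0.146/0.675 = 722.2.
Re < 2300 → laminar, so f = 64/Re = 0.08862 (roughness is irrelevant in laminar flow).

f ≈ 0.0886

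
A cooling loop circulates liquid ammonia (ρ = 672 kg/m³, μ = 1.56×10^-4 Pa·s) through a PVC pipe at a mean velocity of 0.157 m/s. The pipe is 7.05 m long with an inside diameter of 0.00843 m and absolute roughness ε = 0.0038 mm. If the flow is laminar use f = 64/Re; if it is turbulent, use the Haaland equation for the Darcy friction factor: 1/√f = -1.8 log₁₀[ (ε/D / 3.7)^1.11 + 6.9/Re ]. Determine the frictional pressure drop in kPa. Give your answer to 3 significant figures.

ΔP ≈ 0.254 kPa

Reynolds number Re = ρVD/μ = 672 · 0.157 · 0.00843 / 0.000156 = 5701.
Re > 4000 → turbulent. Relative roughness ε/D = 3.8e-06/0.00843 = 0.000451. Haaland: 1/√f = -1.8 log₁₀[(0.000451/3.7)^1.11 + 6.9/5701] = -1.8 log₁₀[4.52e-05 + 0.00121] = 5.222, so f = 0.03667.
Darcy-Weisbach: ΔP = f(L/D)(ρV²/2) = 0.03667·(7.05/0.00843)·(672·0.157²/2) = 0.03667·836.3·8.282 = 254 Pa.
ΔP = 254 Pa = 0.254 kPa.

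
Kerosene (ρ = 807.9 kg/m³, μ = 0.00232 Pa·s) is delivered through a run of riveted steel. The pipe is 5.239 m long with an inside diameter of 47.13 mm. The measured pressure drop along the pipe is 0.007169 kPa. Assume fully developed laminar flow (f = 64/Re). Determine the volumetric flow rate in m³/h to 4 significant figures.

Q ≈ 0.2571 m³/h

For laminar flow, f = 64/Re with Re = ρVD/μ, so Darcy-Weisbach reduces to ΔP = 32μLV/D². Solving for V: V = ΔP·D²/(32μL) = 7.169·(0.04713)²/(32·0.00232·5.239) = 0.04094 m/s.
Check: Re = ρVD/μ = 807.9·0.04094·0.04713/0.00232 = 671.9 < 2300, so the laminar assumption holds.
Q = V·A = 0.04094·(π/4·0.04713²) = 7.143e-05 m³/s = 0.2571 m³/h.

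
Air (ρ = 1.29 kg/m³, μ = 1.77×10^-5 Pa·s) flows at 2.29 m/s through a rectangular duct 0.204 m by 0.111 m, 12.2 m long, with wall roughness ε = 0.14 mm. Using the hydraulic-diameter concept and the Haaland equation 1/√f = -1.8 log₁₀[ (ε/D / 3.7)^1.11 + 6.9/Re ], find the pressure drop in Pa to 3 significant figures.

ΔP ≈ 7.64 Pa

Hydraulic diameter D_h = 4A/P = 4·(0.204·0.111)/(2·(0.204+0.111)) = 0.09058/0.63 = 0.1438 m.
Re = ρVD_h/μ = 1.29·2.29·0.1438/1.77e-05 = 2.4e+04.
ε/D_h = 0.00014/0.1438 = 0.000974; Haaland gives 1/√f = -1.8 log₁₀[0.000106+0.000288] = 6.128, so f = 0.02663.
ΔP = f(L/D_h)(ρV²/2) = 0.02663·12.2/0.1438·3.382 = 7.642 Pa.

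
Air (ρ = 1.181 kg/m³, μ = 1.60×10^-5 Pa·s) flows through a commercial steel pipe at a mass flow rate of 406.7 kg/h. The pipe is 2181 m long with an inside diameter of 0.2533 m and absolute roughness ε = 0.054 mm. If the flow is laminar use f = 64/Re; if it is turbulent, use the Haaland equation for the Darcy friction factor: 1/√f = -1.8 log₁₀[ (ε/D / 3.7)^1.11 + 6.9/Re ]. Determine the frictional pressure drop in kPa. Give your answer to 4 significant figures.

ṁ = 406.7 kg/h = 406.7/3600 = 0.113 kg/s.
A = πD²/4 = π(0.2533)²/4 = 0.05039 m²; mean velocity V = ṁ/(ρA) = 0.113/(1.181 · 0.05039) = 1.898 m/s.
Reynolds number Re = ρVD/μ = 1.181 · 1.898 · 0.2533 / 1.6e-05 = 3.549e+04.
Re > 4000 → turbulent. Relative roughness ε/D = 5.4e-05/0.2533 = 0.000213. Haaland: 1/√f = -1.8 log₁₀[(0.000213/3.7)^1.11 + 6.9/3.549e+04] = -1.8 log₁₀[1.97e-05 + 0.000194] = 6.605, so f = 0.02292.
Darcy-Weisbach: ΔP = f(L/D)(ρV²/2) = 0.02292·(2181/0.2533)·(1.181·1.898²/2) = 0.02292·8610·2.128 = 420 Pa.
ΔP = 420 Pa = 0.4200 kPa.

ΔP ≈ 0.4200 kPa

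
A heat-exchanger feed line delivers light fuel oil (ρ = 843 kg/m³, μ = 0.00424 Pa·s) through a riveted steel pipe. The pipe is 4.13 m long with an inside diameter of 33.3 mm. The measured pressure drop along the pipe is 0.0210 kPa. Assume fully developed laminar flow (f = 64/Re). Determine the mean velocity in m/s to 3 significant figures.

For laminar flow, f = 64/Re with Re = ρVD/μ, so Darcy-Weisbach reduces to ΔP = 32μLV/D². Solving for V: V = ΔP·D²/(32μL) = 21·(0.0333)²/(32·0.00424·4.13) = 0.04156 m/s.
Check: Re = ρVD/μ = 843·0.04156·0.0333/0.00424 = 275.1 < 2300, so the laminar assumption holds.

V ≈ 0.0416 m/s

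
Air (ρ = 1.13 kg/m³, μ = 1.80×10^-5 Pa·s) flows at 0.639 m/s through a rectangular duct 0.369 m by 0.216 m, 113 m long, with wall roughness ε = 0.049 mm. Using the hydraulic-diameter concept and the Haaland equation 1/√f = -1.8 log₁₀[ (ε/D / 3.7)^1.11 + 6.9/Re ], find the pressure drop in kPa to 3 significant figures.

ΔP ≈ 0.00290 kPa

Hydraulic diameter D_h = 4A/P = 4·(0.369·0.216)/(2·(0.369+0.216)) = 0.3188/1.17 = 0.2725 m.
Re = ρVD_h/μ = 1.13·0.639·0.2725/1.8e-05 = 1.093e+04.
ε/D_h = 4.9e-05/0.2725 = 0.00018; Haaland gives 1/√f = -1.8 log₁₀[1.63e-05+0.000631] = 5.74, so f = 0.03035.
ΔP = f(L/D_h)(ρV²/2) = 0.03035·113/0.2725·0.2307 = 2.904 Pa.
ΔP = 0.00290 kPa.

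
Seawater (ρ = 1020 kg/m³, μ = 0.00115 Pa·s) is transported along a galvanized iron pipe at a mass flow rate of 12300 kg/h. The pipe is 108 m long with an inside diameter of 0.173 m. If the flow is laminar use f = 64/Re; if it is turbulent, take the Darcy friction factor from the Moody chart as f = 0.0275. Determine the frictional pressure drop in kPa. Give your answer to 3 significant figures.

ṁ = 12300 kg/h = 12300/3600 = 3.417 kg/s.
A = πD²/4 = π(0.173)²/4 = 0.02351 m²; mean velocity V = ṁ/(ρA) = 3.417/(1020 · 0.02351) = 0.1425 m/s.
Reynolds number Re = ρVD/μ = 1020 · 0.1425 · 0.173 / 0.00115 = 2.187e+04.
Re > 4000 → turbulent; use the Moody-chart value f = 0.0275.
Darcy-Weisbach: ΔP = f(L/D)(ρV²/2) = 0.0275·(108/0.173)·(1020·0.1425²/2) = 0.0275·624.3·10.36 = 177.8 Pa.
ΔP = 177.8 Pa = 0.178 kPa.

ΔP ≈ 0.178 kPa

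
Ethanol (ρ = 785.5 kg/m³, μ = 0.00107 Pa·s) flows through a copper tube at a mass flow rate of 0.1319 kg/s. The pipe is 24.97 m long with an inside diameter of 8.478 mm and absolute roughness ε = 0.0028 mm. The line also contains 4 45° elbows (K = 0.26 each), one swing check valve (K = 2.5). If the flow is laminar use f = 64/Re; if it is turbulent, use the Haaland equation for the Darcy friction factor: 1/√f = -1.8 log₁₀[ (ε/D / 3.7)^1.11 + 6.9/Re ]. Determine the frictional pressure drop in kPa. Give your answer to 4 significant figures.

A = πD²/4 = π(0.008478)²/4 = 5.645e-05 m²; mean velocity V = ṁ/(ρA) = 0.1319/(785.5 · 5.645e-05) = 2.975 m/s.
Reynolds number Re = ρVD/μ = 785.5 · 2.975 · 0.008478 / 0.00107 = 1.851e+04.
Re > 4000 → turbulent. Relative roughness ε/D = 2.8e-06/0.008478 = 0.00033. Haaland: 1/√f = -1.8 log₁₀[(0.00033/3.7)^1.11 + 6.9/1.851e+04] = -1.8 log₁₀[3.2e-05 + 0.000373] = 6.107, so f = 0.02681.
Total minor-loss coefficient ΣK = 4·0.26 + 1·2.5 = 3.54.
ΔP = [f·L/D + ΣK]·(ρV²/2) = [0.02681·24.97/0.008478 + 3.54]·(785.5·2.975²/2) = [78.97 + 3.54]·3475 = 2.867e+05 Pa.
ΔP = 2.867e+05 Pa = 286.7 kPa.

ΔP ≈ 286.7 kPa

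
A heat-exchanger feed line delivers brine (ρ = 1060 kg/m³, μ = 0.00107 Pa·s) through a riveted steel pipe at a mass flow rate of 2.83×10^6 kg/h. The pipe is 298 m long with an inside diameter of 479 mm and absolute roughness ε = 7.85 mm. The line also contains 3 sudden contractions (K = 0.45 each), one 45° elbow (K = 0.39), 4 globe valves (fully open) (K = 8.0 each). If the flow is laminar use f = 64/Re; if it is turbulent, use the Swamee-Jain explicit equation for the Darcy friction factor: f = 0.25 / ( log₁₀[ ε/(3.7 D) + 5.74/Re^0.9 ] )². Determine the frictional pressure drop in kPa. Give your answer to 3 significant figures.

ṁ = 2.83×10^6 kg/h = 2.83×10^6/3600 = 786.1 kg/s.
A = πD²/4 = π(0.479)²/4 = 0.1802 m²; mean velocity V = ṁ/(ρA) = 786.1/(1060 · 0.1802) = 4.115 m/s.
Reynolds number Re = ρVD/μ = 1060 · 4.115 · 0.479 / 0.00107 = 1.953e+06.
Re > 4000 → turbulent. Relative roughness ε/D = 0.00785/0.479 = 0.0164. Swamee-Jain: f = 0.25/(log₁₀[0.0164/3.7 + 5.74/1.953e+06^0.9])² = 0.25/(log₁₀[0.00443 + 1.25e-05])² = 0.25/(-2.352)² = 0.04518.
Total minor-loss coefficient ΣK = 3·0.45 + 1·0.39 + 4·8 = 33.7.
ΔP = [f·L/D + ΣK]·(ρV²/2) = [0.04518·298/0.479 + 33.7]·(1060·4.115²/2) = [28.1 + 33.7]·8977 = 5.552e+05 Pa.
ΔP = 5.552e+05 Pa = 555 kPa.

ΔP ≈ 555 kPa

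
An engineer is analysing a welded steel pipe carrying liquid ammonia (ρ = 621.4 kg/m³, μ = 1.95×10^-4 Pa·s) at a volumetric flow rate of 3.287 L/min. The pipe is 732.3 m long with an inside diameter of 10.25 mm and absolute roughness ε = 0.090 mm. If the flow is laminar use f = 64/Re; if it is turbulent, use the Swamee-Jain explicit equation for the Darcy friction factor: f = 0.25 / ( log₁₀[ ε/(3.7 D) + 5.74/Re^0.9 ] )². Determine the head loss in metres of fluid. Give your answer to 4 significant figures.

Q = 3.287 L/min = 3.287/60000 = 5.478e-05 m³/s.
Cross-sectional area A = πD²/4 = π(0.01025)²/4 = 8.252e-05 m²; mean velocity V = Q/A = 5.478e-05/8.252e-05 = 0.6639 m/s.
Reynolds number Re = ρVD/μ = 621.4 · 0.6639 · 0.01025 / 0.000195 = 2.169e+04.
Re > 4000 → turbulent. Relative roughness ε/D = 9e-05/0.01025 = 0.00878. Swamee-Jain: f = 0.25/(log₁₀[0.00878/3.7 + 5.74/2.169e+04^0.9])² = 0.25/(log₁₀[0.00237 + 0.000718])² = 0.25/(-2.51)² = 0.03969.
Darcy-Weisbach: ΔP = f(L/D)(ρV²/2) = 0.03969·(732.3/0.01025)·(621.4·0.6639²/2) = 0.03969·7.144e+04·137 = 3.883e+05 Pa.
Head loss h_f = ΔP/(ρg) = 3.883e+05/(621.4·9.81) = 63.70 m.

h_f ≈ 63.70 m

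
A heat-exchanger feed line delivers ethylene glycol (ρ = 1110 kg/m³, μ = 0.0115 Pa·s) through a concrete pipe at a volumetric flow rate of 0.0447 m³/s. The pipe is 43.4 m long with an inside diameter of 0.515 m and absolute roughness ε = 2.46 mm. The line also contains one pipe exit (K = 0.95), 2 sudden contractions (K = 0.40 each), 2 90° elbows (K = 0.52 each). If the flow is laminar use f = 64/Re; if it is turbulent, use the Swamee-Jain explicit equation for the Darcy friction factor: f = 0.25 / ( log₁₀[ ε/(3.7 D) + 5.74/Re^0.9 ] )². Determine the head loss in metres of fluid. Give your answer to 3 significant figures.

Cross-sectional area A = πD²/4 = π(0.515)²/4 = 0.2083 m²; mean velocity V = Q/A = 0.0447/0.2083 = 0.2146 m/s.
Reynolds number Re = ρVD/μ = 1110 · 0.2146 · 0.515 / 0.0115 = 1.067e+04.
Re > 4000 → turbulent. Relative roughness ε/D = 0.00246/0.515 = 0.00478. Swamee-Jain: f = 0.25/(log₁₀[0.00478/3.7 + 5.74/1.067e+04^0.9])² = 0.25/(log₁₀[0.00129 + 0.00136])² = 0.25/(-2.577)² = 0.03766.
Total minor-loss coefficient ΣK = 1·0.95 + 2·0.4 + 2·0.52 = 2.79.
ΔP = [f·L/D + ΣK]·(ρV²/2) = [0.03766·43.4/0.515 + 2.79]·(1110·0.2146²/2) = [3.174 + 2.79]·25.56 = 152.4 Pa.
Head loss h_f = ΔP/(ρg) = 152.4/(1110·9.81) = 0.0140 m.

h_f ≈ 0.0140 m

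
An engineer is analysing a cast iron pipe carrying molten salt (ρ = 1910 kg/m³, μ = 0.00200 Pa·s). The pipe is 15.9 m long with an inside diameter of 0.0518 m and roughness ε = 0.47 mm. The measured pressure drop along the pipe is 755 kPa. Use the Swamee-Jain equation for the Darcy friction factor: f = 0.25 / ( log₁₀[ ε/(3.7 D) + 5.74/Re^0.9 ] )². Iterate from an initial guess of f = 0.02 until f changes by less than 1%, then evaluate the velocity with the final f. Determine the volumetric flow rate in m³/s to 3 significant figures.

Rearranging Darcy-Weisbach: V = √(2·ΔP·D/(f·L·ρ)). With ε/D = 0.00047/0.0518 = 0.00907, iterate starting from f = 0.02:
  f = 0.02 → V = √(2·7.55e+05·0.0518/(0.02·15.9·1910)) = 11.35 m/s; Re = ρVD/μ = 5.614e+05; f → 0.03688
  f = 0.03688 → V = 8.357 m/s; Re = 4.134e+05; f → 0.03694
Converged (Δf/f < 1%). With the final f = 0.03694: V = √(2·7.55e+05·0.0518/(0.03694·15.9·1910)) = 8.35 m/s.
Q = V·A = 8.35·(π/4·0.0518²) = 0.0176 m³/s = 0.0176 m³/s.

Q ≈ 0.0176 m³/s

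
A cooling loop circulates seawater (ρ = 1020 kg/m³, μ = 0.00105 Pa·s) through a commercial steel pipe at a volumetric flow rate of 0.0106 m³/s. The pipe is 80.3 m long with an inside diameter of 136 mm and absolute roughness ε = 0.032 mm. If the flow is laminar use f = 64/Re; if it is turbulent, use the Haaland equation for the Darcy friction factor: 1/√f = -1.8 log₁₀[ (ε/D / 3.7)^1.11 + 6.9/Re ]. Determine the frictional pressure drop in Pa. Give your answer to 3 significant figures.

Cross-sectional area A = πD²/4 = π(0.136)²/4 = 0.01453 m²; mean velocity V = Q/A = 0.0106/0.01453 = 0.7297 m/s.
Reynolds number Re = ρVD/μ = 1020 · 0.7297 · 0.136 / 0.00105 = 9.64e+04.
Re > 4000 → turbulent. Relative roughness ε/D = 3.2e-05/0.136 = 0.000235. Haaland: 1/√f = -1.8 log₁₀[(0.000235/3.7)^1.11 + 6.9/9.64e+04] = -1.8 log₁₀[2.2e-05 + 7.16e-05] = 7.252, so f = 0.01901.
Darcy-Weisbach: ΔP = f(L/D)(ρV²/2) = 0.01901·(80.3/0.136)·(1020·0.7297²/2) = 0.01901·590.4·271.5 = 3048 Pa.

ΔP ≈ 3050 Pa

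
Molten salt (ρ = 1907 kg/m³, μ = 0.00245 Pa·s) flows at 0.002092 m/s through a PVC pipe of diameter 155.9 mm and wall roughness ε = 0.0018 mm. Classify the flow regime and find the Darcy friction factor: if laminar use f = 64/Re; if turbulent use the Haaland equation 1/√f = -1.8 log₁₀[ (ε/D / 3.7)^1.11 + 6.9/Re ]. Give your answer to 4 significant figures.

f ≈ 0.2521

Re = ρVD/μ = 1907·0.002092·0.1559/0.00245 = 253.9.
Re < 2300 → laminar, so f = 64/Re = 0.2521 (roughness is irrelevant in laminar flow).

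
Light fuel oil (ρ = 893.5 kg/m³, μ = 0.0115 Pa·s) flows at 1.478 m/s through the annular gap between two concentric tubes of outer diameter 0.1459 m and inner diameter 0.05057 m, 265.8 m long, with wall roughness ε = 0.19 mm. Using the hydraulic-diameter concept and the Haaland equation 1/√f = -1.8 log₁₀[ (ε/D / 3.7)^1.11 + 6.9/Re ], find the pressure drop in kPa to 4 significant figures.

ΔP ≈ 89.54 kPa

Hydraulic diameter D_h = 4A/P = D_o - D_i = 0.1459 - 0.05057 = 0.09533 m.
Re = ρVD_h/μ = 893.5·1.478·0.09533/0.0115 = 1.095e+04.
ε/D_h = 0.00019/0.09533 = 0.00199; Haaland gives 1/√f = -1.8 log₁₀[0.000235+0.00063] = 5.513, so f = 0.03291.
ΔP = f(L/D_h)(ρV²/2) = 0.03291·265.8/0.09533·975.9 = 8.954e+04 Pa.
ΔP = 89.54 kPa.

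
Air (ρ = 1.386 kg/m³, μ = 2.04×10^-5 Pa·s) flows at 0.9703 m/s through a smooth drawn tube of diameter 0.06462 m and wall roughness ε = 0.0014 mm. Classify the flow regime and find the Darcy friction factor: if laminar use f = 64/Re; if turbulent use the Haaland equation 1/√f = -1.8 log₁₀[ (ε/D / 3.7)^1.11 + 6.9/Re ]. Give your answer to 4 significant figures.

f ≈ 0.03965

Re = ρVD/μ = 1.386·0.9703·0.06462/2.04e-05 = 4260.
Re > 4000 → turbulent. ε/D = 1.4e-06/0.06462 = 2.17e-05; Haaland: 1/√f = -1.8 log₁₀[1.56e-06 + 0.00162] = 5.022, so f = 0.03965.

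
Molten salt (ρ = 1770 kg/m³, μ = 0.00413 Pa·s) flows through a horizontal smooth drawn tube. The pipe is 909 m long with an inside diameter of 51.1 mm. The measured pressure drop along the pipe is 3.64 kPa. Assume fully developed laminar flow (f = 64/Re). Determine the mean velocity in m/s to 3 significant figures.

For laminar flow, f = 64/Re with Re = ρVD/μ, so Darcy-Weisbach reduces to ΔP = 32μLV/D². Solving for V: V = ΔP·D²/(32μL) = 3640·(0.0511)²/(32·0.00413·909) = 0.07912 m/s.
Check: Re = ρVD/μ = 1770·0.07912·0.0511/0.00413 = 1733 < 2300, so the laminar assumption holds.

V ≈ 0.0791 m/s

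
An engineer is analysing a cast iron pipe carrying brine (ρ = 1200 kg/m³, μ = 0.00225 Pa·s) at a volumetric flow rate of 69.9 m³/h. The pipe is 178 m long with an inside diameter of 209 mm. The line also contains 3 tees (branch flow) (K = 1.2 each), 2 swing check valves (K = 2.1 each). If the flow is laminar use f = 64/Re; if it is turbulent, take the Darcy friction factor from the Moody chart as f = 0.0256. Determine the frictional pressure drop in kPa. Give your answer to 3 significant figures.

Q = 69.9 m³/h = 69.9/3600 = 0.01942 m³/s.
Cross-sectional area A = πD²/4 = π(0.209)²/4 = 0.03431 m²; mean velocity V = Q/A = 0.01942/0.03431 = 0.566 m/s.
Reynolds number Re = ρVD/μ = 1200 · 0.566 · 0.209 / 0.00225 = 6.309e+04.
Re > 4000 → turbulent; use the Moody-chart value f = 0.0256.
Total minor-loss coefficient ΣK = 3·1.2 + 2·2.1 = 7.8.
ΔP = [f·L/D + ΣK]·(ρV²/2) = [0.0256·178/0.209 + 7.8]·(1200·0.566²/2) = [21.8 + 7.8]·192.2 = 5689 Pa.
ΔP = 5689 Pa = 5.69 kPa.

ΔP ≈ 5.69 kPa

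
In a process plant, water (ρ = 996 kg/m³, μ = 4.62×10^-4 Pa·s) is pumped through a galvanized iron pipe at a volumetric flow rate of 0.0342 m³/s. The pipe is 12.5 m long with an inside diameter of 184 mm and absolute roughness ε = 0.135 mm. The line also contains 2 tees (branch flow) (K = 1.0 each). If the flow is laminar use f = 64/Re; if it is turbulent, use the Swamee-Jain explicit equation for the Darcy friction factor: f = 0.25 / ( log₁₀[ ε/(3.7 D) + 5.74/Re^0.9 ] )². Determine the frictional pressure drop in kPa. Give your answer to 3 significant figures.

ΔP ≈ 2.72 kPa

Cross-sectional area A = πD²/4 = π(0.184)²/4 = 0.02659 m²; mean velocity V = Q/A = 0.0342/0.02659 = 1.286 m/s.
Reynolds number Re = ρVD/μ = 996 · 1.286 · 0.184 / 0.000462 = 5.102e+05.
Re > 4000 → turbulent. Relative roughness ε/D = 0.000135/0.184 = 0.000734. Swamee-Jain: f = 0.25/(log₁₀[0.000734/3.7 + 5.74/5.102e+05^0.9])² = 0.25/(log₁₀[0.000198 + 4.19e-05])² = 0.25/(-3.619)² = 0.01908.
Total minor-loss coefficient ΣK = 2·1 = 2.
ΔP = [f·L/D + ΣK]·(ρV²/2) = [0.01908·12.5/0.184 + 2]·(996·1.286²/2) = [1.296 + 2]·823.8 = 2716 Pa.
ΔP = 2716 Pa = 2.72 kPa.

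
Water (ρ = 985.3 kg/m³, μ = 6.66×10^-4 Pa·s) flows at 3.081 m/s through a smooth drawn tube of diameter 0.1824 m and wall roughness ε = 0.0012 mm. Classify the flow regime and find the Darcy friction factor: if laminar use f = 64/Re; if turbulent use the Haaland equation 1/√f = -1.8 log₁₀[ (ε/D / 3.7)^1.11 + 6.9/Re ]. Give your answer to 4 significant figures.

f ≈ 0.01206

Re = ρVD/μ = 985.3·3.081·0.1824/0.000666 = 8.314e+05.
Re > 4000 → turbulent. ε/D = 1.2e-06/0.1824 = 6.58e-06; Haaland: 1/√f = -1.8 log₁₀[4.14e-07 + 8.3e-06] = 9.108, so f = 0.01206.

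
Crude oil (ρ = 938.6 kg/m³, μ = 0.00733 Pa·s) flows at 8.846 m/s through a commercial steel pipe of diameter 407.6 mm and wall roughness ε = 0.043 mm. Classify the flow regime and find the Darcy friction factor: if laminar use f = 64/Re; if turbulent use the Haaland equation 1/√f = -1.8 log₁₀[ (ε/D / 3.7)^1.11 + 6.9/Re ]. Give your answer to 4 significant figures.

Re = ρVD/μ = 938.6·8.846·0.4076/0.00733 = 4.617e+05.
Re > 4000 → turbulent. ε/D = 4.3e-05/0.4076 = 0.000105; Haaland: 1/√f = -1.8 log₁₀[9.02e-06 + 1.49e-05] = 8.317, so f = 0.01446.

f ≈ 0.01446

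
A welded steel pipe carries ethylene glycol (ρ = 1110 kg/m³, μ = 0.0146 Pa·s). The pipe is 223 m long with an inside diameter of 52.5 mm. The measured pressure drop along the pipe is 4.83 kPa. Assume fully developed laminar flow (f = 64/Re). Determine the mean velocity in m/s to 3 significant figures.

V ≈ 0.128 m/s

For laminar flow, f = 64/Re with Re = ρVD/μ, so Darcy-Weisbach reduces to ΔP = 32μLV/D². Solving for V: V = ΔP·D²/(32μL) = 4830·(0.0525)²/(32·0.0146·223) = 0.1278 m/s.
Check: Re = ρVD/μ = 1110·0.1278·0.0525/0.0146 = 510 < 2300, so the laminar assumption holds.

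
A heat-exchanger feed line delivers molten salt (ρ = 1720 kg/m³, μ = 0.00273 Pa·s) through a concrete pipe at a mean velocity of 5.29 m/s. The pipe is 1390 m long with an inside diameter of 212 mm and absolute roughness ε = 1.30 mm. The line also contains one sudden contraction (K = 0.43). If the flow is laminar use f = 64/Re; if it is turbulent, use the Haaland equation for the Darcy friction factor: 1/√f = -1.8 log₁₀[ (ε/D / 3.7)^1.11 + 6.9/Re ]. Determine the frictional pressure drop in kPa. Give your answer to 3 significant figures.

Reynolds number Re = ρVD/μ = 1720 · 5.29 · 0.212 / 0.00273 = 7.066e+05.
Re > 4000 → turbulent. Relative roughness ε/D = 0.0013/0.212 = 0.00613. Haaland: 1/√f = -1.8 log₁₀[(0.00613/3.7)^1.11 + 6.9/7.066e+05] = -1.8 log₁₀[0.000819 + 9.77e-06] = 5.546, so f = 0.03251.
Total minor-loss coefficient ΣK = 1·0.43 = 0.43.
ΔP = [f·L/D + ΣK]·(ρV²/2) = [0.03251·1390/0.212 + 0.43]·(1720·5.29²/2) = [213.1 + 0.43]·2.407e+04 = 5.14e+06 Pa.
ΔP = 5.14e+06 Pa = 5140 kPa.

ΔP ≈ 5140 kPa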